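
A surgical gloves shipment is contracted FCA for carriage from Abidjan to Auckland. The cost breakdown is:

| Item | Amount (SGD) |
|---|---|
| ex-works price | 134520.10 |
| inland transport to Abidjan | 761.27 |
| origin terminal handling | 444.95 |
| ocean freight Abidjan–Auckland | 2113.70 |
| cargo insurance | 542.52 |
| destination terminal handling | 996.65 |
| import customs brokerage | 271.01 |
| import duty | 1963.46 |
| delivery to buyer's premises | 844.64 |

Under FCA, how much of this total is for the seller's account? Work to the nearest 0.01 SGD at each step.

FCA: the seller delivers export-cleared goods to the carrier; the buyer bears costs from that point.
Seller's account: goods 134520.10 + inland to port 761.27 = 135281.37
Buyer's account: origin terminal 444.95 + freight 2113.70 + insurance 542.52 + destination terminal 996.65 + brokerage 271.01 + duty 1963.46 + delivery 844.64 = 7176.93

Seller's account: SGD 135281.37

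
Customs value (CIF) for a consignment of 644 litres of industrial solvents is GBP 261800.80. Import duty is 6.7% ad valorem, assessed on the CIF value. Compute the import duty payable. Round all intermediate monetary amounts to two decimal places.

Import duty = 261800.80 × 6.7% = 17540.65

Import duty: GBP 17540.65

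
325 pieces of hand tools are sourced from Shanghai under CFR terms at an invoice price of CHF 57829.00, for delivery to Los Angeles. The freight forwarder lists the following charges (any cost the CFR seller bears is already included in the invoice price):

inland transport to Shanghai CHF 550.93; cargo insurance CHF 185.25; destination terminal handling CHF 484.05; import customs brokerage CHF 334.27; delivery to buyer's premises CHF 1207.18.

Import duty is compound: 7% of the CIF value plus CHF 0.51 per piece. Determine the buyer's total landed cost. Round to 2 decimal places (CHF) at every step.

CFR: the seller pays costs through ocean freight to the destination port, but not insurance.
Already in the invoice (seller's account under CFR): inland to port — exclude.
CIF value = CFR price + insurance = 57829.00 + 185.25 = 58014.25
Ad valorem component: 58014.25 × 7% = 4061.00
Specific component: 325 × 0.51 = 165.75
Import duty = 4061.00 + 165.75 = 4226.75
Buyer bears: insurance 185.25 + destination terminal 484.05 + brokerage 334.27 + delivery 1207.18 + duty 4226.75 = 6437.50
Landed cost = invoice 57829.00 + 6437.50 = 64266.50

Total landed cost: CHF 64266.50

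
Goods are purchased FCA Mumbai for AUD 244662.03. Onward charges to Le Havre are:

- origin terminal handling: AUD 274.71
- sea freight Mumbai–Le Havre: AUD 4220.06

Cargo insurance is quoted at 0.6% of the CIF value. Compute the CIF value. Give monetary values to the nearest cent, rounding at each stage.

Let C be the CIF value. C = FCA price + pre-shipment costs + freight + 0.6% × C
C − 0.6% × C = 244662.03 + 274.71 + 4220.06
0.994 × C = 249156.80
C = 249156.80 / 0.994 = 250660.76
Insurance premium = 0.6% × 250660.76 = 1503.96

CIF value: AUD 250660.76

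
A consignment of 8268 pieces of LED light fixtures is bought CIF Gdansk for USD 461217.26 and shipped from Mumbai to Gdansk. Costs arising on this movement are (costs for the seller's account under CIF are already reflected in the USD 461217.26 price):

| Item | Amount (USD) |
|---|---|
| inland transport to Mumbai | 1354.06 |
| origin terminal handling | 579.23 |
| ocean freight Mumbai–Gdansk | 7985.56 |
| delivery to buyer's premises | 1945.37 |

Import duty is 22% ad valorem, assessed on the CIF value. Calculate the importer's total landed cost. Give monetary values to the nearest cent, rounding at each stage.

CIF: the seller pays costs through ocean freight and marine insurance to the destination port.
Already in the invoice (seller's account under CIF): inland to port, origin terminal, freight — exclude.
The CIF price already equals the CIF value: 461217.26
Import duty = 461217.26 × 22% = 101467.80
Buyer bears: delivery 1945.37 + duty 101467.80 = 103413.17
Landed cost = invoice 461217.26 + 103413.17 = 564630.43

Total landed cost: USD 564630.43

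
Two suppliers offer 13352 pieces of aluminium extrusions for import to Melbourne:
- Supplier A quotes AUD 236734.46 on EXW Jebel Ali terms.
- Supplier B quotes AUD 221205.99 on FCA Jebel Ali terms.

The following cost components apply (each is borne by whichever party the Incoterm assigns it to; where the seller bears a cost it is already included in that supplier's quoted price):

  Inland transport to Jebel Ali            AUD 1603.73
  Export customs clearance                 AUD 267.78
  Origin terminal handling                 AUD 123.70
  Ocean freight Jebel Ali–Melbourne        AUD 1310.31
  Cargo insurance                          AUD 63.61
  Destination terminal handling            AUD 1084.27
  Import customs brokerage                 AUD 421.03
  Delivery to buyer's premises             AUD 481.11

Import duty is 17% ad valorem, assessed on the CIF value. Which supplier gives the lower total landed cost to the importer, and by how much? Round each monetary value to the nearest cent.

Supplier A (EXW):
CIF value = EXW price + inland to port + export clearance + origin terminal + freight + insurance = 236734.46 + 1603.73 + 267.78 + 123.70 + 1310.31 + 63.61 = 240103.59
Import duty = 240103.59 × 17% = 40817.61
Buyer bears (A): 1603.73 + 267.78 + 123.70 + 1310.31 + 63.61 + 1084.27 + 421.03 + 481.11 = 5355.54
Landed cost (A) = invoice 236734.46 + 5355.54 + duty 40817.61 = 282907.61
Supplier B (FCA):
CIF value = FCA price + origin terminal + freight + insurance = 221205.99 + 123.70 + 1310.31 + 63.61 = 222703.61
Import duty = 222703.61 × 17% = 37859.61
Buyer bears (B): 123.70 + 1310.31 + 63.61 + 1084.27 + 421.03 + 481.11 = 3484.03
Landed cost (B) = invoice 221205.99 + 3484.03 + duty 37859.61 = 262549.63
Difference = |282907.61 − 262549.63| = 20357.98

Supplier B is cheaper by AUD 20357.98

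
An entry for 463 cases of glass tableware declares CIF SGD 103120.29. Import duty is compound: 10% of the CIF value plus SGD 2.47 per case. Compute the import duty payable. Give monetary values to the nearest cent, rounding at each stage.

Import duty: SGD 11455.64

Ad valorem component: 103120.29 × 10% = 10312.03
Specific component: 463 × 2.47 = 1143.61
Import duty = 10312.03 + 1143.61 = 11455.64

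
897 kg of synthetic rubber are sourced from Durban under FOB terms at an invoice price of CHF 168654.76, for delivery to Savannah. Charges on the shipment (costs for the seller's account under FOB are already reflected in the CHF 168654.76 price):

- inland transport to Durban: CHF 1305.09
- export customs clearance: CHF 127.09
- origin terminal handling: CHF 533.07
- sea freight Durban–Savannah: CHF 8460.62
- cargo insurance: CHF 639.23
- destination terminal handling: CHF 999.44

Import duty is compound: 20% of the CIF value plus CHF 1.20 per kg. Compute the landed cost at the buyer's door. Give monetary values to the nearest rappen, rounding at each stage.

FOB: the seller bears costs until goods are on board at the origin port; the buyer bears freight, insurance and all costs thereafter.
Already in the invoice (seller's account under FOB): inland to port, export clearance, origin terminal — exclude.
CIF value = FOB price + freight + insurance = 168654.76 + 8460.62 + 639.23 = 177754.61
Ad valorem component: 177754.61 × 20% = 35550.92
Specific component: 897 × 1.20 = 1076.40
Import duty = 35550.92 + 1076.40 = 36627.32
Buyer bears: freight 8460.62 + insurance 639.23 + destination terminal 999.44 + duty 36627.32 = 46726.61
Landed cost = invoice 168654.76 + 46726.61 = 215381.37

Total landed cost: CHF 215381.37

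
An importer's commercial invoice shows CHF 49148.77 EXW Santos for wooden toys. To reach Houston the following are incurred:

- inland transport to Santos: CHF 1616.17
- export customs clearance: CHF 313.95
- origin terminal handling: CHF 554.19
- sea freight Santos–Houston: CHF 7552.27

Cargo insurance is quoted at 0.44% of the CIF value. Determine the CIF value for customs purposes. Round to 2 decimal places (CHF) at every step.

Let C be the CIF value. C = EXW price + pre-shipment costs + freight + 0.44% × C
C − 0.44% × C = 49148.77 + 1616.17 + 313.95 + 554.19 + 7552.27
0.9956 × C = 59185.35
C = 59185.35 / 0.9956 = 59446.92
Insurance premium = 0.44% × 59446.92 = 261.57

CIF value: CHF 59446.92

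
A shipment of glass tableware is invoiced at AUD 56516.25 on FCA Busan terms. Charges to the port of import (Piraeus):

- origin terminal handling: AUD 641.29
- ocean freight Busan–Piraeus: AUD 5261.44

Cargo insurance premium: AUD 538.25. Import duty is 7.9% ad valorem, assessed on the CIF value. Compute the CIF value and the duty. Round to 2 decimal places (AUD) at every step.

CIF = FCA price + pre-shipment costs + freight + insurance
CIF = 56516.25 + 641.29 + 5261.44 + 538.25 = 62957.23
Import duty = 62957.23 × 7.9% = 4973.62

CIF value: AUD 62957.23; import duty: AUD 4973.62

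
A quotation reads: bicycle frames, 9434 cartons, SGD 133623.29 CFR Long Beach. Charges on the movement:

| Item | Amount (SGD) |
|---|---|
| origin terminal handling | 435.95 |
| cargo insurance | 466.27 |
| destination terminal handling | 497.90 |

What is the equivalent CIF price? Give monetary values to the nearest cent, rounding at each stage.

CIF price: SGD 134089.56

Not relevant to the conversion: origin terminal — on the seller under both CFR and CIF; already in the CFR price and stays in the CIF price. destination terminal — on the buyer under both terms; not part of either seller's price.
From CFR to CIF, the seller additionally bears: insurance.
CIF price = 133623.29 + 466.27 = 134089.56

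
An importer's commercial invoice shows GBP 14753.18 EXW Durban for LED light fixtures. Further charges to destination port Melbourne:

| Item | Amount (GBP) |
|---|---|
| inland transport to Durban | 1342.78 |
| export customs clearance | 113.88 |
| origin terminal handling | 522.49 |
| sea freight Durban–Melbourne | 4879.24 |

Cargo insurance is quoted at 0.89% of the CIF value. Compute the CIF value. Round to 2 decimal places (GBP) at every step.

Let C be the CIF value. C = EXW price + pre-shipment costs + freight + 0.89% × C
C − 0.89% × C = 14753.18 + 1342.78 + 113.88 + 522.49 + 4879.24
0.9911 × C = 21611.57
C = 21611.57 / 0.9911 = 21805.64
Insurance premium = 0.89% × 21805.64 = 194.07

CIF value: GBP 21805.64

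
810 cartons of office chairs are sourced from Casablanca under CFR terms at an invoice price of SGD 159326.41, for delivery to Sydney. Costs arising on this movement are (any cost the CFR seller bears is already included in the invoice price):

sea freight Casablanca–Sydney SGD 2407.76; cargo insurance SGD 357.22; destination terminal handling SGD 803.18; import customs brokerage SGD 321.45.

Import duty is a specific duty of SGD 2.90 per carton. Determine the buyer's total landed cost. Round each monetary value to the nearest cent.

Total landed cost: SGD 163157.26

CFR: the seller pays costs through ocean freight to the destination port, but not insurance.
Already in the invoice (seller's account under CFR): freight — exclude.
CIF value = CFR price + insurance = 159326.41 + 357.22 = 159683.63
Import duty = 810 × 2.90 = 2349.00
Buyer bears: insurance 357.22 + destination terminal 803.18 + brokerage 321.45 + duty 2349.00 = 3830.85
Landed cost = invoice 159326.41 + 3830.85 = 163157.26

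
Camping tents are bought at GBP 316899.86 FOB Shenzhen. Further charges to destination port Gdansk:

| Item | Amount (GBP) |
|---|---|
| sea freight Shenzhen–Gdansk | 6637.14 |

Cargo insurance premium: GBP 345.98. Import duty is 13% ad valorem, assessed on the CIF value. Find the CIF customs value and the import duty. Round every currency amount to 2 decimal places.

CIF = FOB price + freight + insurance
CIF = 316899.86 + 6637.14 + 345.98 = 323882.98
Import duty = 323882.98 × 13% = 42104.79

CIF value: GBP 323882.98; import duty: GBP 42104.79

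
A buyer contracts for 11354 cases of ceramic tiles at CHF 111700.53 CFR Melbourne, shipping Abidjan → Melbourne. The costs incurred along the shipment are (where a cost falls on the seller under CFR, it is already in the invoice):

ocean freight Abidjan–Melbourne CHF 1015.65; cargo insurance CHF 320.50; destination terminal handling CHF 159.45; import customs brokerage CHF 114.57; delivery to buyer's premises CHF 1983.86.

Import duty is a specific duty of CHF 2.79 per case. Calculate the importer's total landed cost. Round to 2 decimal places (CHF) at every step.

CFR: the seller pays costs through ocean freight to the destination port, but not insurance.
Already in the invoice (seller's account under CFR): freight — exclude.
CIF value = CFR price + insurance = 111700.53 + 320.50 = 112021.03
Import duty = 11354 × 2.79 = 31677.66
Buyer bears: insurance 320.50 + destination terminal 159.45 + brokerage 114.57 + delivery 1983.86 + duty 31677.66 = 34256.04
Landed cost = invoice 111700.53 + 34256.04 = 145956.57

Total landed cost: CHF 145956.57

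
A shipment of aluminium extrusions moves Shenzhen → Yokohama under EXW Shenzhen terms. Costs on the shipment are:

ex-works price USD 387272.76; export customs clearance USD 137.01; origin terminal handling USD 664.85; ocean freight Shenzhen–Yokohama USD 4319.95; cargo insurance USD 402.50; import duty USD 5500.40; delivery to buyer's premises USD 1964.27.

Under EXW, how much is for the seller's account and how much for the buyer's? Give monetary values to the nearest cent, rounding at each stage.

Seller: USD 387272.76; buyer: USD 12988.98

EXW: the seller makes goods available at their premises; the buyer bears all onward costs.
Seller's account: goods 387272.76 = 387272.76
Buyer's account: export clearance 137.01 + origin terminal 664.85 + freight 4319.95 + insurance 402.50 + duty 5500.40 + delivery 1964.27 = 12988.98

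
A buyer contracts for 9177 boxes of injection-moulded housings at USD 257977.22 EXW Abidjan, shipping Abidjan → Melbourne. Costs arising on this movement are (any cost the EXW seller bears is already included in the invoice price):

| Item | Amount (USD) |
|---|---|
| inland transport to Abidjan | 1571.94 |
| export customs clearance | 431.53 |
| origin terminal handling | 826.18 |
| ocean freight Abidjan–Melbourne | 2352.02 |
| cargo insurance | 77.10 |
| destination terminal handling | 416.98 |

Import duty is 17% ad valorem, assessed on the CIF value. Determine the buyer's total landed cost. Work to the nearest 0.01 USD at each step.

Total landed cost: USD 308403.09

EXW: the seller makes goods available at their premises; the buyer bears all onward costs.
CIF value = EXW price + inland to port + export clearance + origin terminal + freight + insurance = 257977.22 + 1571.94 + 431.53 + 826.18 + 2352.02 + 77.10 = 263235.99
Import duty = 263235.99 × 17% = 44750.12
Buyer bears: inland to port 1571.94 + export clearance 431.53 + origin terminal 826.18 + freight 2352.02 + insurance 77.10 + destination terminal 416.98 + duty 44750.12 = 50425.87
Landed cost = invoice 257977.22 + 50425.87 = 308403.09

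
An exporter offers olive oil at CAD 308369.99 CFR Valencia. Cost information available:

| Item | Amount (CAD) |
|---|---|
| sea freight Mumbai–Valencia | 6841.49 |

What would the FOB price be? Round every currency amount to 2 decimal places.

From CFR to FOB, the seller no longer bears: freight.
FOB price = 308369.99 − 6841.49 = 301528.50

FOB price: CAD 301528.50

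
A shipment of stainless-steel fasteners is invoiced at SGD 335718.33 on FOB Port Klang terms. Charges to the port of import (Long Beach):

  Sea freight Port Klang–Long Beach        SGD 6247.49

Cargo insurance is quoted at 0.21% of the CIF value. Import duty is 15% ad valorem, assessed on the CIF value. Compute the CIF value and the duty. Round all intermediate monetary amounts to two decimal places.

Let C be the CIF value. C = FOB price + freight + 0.21% × C
C − 0.21% × C = 335718.33 + 6247.49
0.9979 × C = 341965.82
C = 341965.82 / 0.9979 = 342685.46
Insurance premium = 0.21% × 342685.46 = 719.64
Import duty = 342685.46 × 15% = 51402.82

CIF value: SGD 342685.46; import duty: SGD 51402.82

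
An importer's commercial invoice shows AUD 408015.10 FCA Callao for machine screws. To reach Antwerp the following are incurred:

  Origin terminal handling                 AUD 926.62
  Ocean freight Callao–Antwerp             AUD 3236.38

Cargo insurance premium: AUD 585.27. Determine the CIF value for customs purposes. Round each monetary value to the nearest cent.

CIF = FCA price + pre-shipment costs + freight + insurance
CIF = 408015.10 + 926.62 + 3236.38 + 585.27 = 412763.37

CIF value: AUD 412763.37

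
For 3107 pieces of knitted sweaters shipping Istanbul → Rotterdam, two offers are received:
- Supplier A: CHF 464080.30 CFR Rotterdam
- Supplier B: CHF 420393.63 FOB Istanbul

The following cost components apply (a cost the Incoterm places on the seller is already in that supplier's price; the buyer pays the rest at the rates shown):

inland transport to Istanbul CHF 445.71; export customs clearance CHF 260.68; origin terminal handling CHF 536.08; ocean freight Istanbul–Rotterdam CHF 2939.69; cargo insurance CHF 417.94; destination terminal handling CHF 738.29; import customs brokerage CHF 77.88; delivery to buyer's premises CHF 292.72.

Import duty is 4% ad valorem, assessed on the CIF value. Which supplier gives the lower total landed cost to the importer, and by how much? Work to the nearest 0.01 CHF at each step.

Supplier A (CFR):
CIF value = CFR price + insurance = 464080.30 + 417.94 = 464498.24
Import duty = 464498.24 × 4% = 18579.93
Buyer bears (A): 417.94 + 738.29 + 77.88 + 292.72 = 1526.83
Landed cost (A) = invoice 464080.30 + 1526.83 + duty 18579.93 = 484187.06
Supplier B (FOB):
CIF value = FOB price + freight + insurance = 420393.63 + 2939.69 + 417.94 = 423751.26
Import duty = 423751.26 × 4% = 16950.05
Buyer bears (B): 2939.69 + 417.94 + 738.29 + 77.88 + 292.72 = 4466.52
Landed cost (B) = invoice 420393.63 + 4466.52 + duty 16950.05 = 441810.20
Difference = |484187.06 − 441810.20| = 42376.86

Supplier B is cheaper by CHF 42376.86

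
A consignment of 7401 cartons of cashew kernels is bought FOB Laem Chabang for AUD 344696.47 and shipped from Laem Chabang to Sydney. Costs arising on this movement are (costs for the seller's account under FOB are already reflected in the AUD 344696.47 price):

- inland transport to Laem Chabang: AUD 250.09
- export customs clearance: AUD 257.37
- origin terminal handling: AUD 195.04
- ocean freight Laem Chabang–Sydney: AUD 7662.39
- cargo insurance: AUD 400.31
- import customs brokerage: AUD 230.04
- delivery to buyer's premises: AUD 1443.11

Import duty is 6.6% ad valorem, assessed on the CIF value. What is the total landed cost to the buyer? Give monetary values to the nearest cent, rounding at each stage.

Total landed cost: AUD 377714.43

FOB: the seller bears costs until goods are on board at the origin port; the buyer bears freight, insurance and all costs thereafter.
Already in the invoice (seller's account under FOB): inland to port, export clearance, origin terminal — exclude.
CIF value = FOB price + freight + insurance = 344696.47 + 7662.39 + 400.31 = 352759.17
Import duty = 352759.17 × 6.6% = 23282.11
Buyer bears: freight 7662.39 + insurance 400.31 + brokerage 230.04 + delivery 1443.11 + duty 23282.11 = 33017.96
Landed cost = invoice 344696.47 + 33017.96 = 377714.43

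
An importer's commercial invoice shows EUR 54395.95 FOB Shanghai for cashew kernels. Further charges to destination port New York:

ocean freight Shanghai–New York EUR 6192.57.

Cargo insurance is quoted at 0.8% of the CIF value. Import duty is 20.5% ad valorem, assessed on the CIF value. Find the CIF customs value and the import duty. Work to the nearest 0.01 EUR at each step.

CIF value: EUR 61077.14; import duty: EUR 12520.81

Let C be the CIF value. C = FOB price + freight + 0.8% × C
C − 0.8% × C = 54395.95 + 6192.57
0.992 × C = 60588.52
C = 60588.52 / 0.992 = 61077.14
Insurance premium = 0.8% × 61077.14 = 488.62
Import duty = 61077.14 × 20.5% = 12520.81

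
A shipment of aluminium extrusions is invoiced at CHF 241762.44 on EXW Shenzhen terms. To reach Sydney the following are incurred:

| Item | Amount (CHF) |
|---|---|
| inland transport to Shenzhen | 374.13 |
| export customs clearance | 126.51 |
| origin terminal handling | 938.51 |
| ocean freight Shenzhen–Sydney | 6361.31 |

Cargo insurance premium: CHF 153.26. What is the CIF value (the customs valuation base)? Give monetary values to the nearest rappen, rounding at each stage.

CIF value: CHF 249716.16

CIF = EXW price + pre-shipment costs + freight + insurance
CIF = 241762.44 + 374.13 + 126.51 + 938.51 + 6361.31 + 153.26 = 249716.16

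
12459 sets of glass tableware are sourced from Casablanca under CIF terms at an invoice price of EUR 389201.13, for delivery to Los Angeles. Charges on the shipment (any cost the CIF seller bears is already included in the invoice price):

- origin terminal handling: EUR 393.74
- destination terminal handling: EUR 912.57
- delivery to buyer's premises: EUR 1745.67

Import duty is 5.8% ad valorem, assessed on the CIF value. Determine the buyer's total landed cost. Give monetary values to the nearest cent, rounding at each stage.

CIF: the seller pays costs through ocean freight and marine insurance to the destination port.
Already in the invoice (seller's account under CIF): origin terminal — exclude.
The CIF price already equals the CIF value: 389201.13
Import duty = 389201.13 × 5.8% = 22573.67
Buyer bears: destination terminal 912.57 + delivery 1745.67 + duty 22573.67 = 25231.91
Landed cost = invoice 389201.13 + 25231.91 = 414433.04

Total landed cost: EUR 414433.04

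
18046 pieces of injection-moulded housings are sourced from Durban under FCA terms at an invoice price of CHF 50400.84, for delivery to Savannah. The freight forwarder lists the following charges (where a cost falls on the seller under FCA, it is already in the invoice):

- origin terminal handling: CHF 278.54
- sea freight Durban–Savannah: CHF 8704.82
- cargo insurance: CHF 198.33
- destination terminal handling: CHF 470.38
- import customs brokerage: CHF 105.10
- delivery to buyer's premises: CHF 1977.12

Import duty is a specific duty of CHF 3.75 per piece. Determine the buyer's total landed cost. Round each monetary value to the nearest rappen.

Total landed cost: CHF 129807.63

FCA: the seller delivers export-cleared goods to the carrier; the buyer bears costs from that point.
CIF value = FCA price + origin terminal + freight + insurance = 50400.84 + 278.54 + 8704.82 + 198.33 = 59582.53
Import duty = 18046 × 3.75 = 67672.50
Buyer bears: origin terminal 278.54 + freight 8704.82 + insurance 198.33 + destination terminal 470.38 + brokerage 105.10 + delivery 1977.12 + duty 67672.50 = 79406.79
Landed cost = invoice 50400.84 + 79406.79 = 129807.63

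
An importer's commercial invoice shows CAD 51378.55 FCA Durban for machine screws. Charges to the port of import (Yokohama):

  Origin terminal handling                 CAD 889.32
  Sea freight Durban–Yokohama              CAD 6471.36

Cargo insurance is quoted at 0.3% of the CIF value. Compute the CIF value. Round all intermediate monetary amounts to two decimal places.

CIF value: CAD 58915.98

Let C be the CIF value. C = FCA price + pre-shipment costs + freight + 0.3% × C
C − 0.3% × C = 51378.55 + 889.32 + 6471.36
0.997 × C = 58739.23
C = 58739.23 / 0.997 = 58915.98
Insurance premium = 0.3% × 58915.98 = 176.75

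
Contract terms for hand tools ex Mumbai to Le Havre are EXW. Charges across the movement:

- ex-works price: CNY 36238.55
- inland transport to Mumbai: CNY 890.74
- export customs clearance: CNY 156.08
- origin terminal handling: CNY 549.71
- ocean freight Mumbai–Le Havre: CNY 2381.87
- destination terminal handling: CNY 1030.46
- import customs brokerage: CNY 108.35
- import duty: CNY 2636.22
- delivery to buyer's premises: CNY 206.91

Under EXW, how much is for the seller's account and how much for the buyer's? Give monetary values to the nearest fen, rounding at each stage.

Seller: CNY 36238.55; buyer: CNY 7960.34

EXW: the seller makes goods available at their premises; the buyer bears all onward costs.
Seller's account: goods 36238.55 = 36238.55
Buyer's account: inland to port 890.74 + export clearance 156.08 + origin terminal 549.71 + freight 2381.87 + destination terminal 1030.46 + brokerage 108.35 + duty 2636.22 + delivery 206.91 = 7960.34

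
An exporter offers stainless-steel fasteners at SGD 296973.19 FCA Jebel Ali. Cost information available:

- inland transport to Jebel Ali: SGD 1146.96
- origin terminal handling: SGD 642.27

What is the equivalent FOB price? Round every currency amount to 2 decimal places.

Not relevant to the conversion: inland to port — on the seller under both FCA and FOB; already in the FCA price and stays in the FOB price.
From FCA to FOB, the seller additionally bears: origin terminal.
FOB price = 296973.19 + 642.27 = 297615.46

FOB price: SGD 297615.46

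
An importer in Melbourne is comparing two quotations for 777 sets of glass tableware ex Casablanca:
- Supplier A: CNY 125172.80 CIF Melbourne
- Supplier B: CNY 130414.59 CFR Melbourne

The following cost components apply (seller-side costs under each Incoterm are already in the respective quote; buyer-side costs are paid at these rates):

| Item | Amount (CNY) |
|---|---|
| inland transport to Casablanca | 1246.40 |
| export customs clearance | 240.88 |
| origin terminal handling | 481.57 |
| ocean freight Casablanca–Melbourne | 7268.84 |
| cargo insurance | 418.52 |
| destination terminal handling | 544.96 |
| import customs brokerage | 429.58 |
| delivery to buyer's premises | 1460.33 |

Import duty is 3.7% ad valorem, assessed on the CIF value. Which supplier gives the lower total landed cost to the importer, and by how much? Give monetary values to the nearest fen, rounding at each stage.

Supplier A is cheaper by CNY 5869.75

Supplier A (CIF):
The CIF price already equals the CIF value: 125172.80
Import duty = 125172.80 × 3.7% = 4631.39
Buyer bears (A): 544.96 + 429.58 + 1460.33 = 2434.87
Landed cost (A) = invoice 125172.80 + 2434.87 + duty 4631.39 = 132239.06
Supplier B (CFR):
CIF value = CFR price + insurance = 130414.59 + 418.52 = 130833.11
Import duty = 130833.11 × 3.7% = 4840.83
Buyer bears (B): 418.52 + 544.96 + 429.58 + 1460.33 = 2853.39
Landed cost (B) = invoice 130414.59 + 2853.39 + duty 4840.83 = 138108.81
Difference = |132239.06 − 138108.81| = 5869.75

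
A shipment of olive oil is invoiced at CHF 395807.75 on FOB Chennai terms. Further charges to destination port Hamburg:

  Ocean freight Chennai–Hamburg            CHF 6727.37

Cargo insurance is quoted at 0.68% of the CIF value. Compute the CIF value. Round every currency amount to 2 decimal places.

Let C be the CIF value. C = FOB price + freight + 0.68% × C
C − 0.68% × C = 395807.75 + 6727.37
0.9932 × C = 402535.12
C = 402535.12 / 0.9932 = 405291.10
Insurance premium = 0.68% × 405291.10 = 2755.98

CIF value: CHF 405291.10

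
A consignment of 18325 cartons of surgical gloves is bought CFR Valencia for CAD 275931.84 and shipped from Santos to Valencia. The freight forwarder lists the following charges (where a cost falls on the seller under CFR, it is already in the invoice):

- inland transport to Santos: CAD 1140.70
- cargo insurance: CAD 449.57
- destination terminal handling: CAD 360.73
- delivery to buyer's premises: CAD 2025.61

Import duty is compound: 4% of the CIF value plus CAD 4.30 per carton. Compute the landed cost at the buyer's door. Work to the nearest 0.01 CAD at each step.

Total landed cost: CAD 368620.51

CFR: the seller pays costs through ocean freight to the destination port, but not insurance.
Already in the invoice (seller's account under CFR): inland to port — exclude.
CIF value = CFR price + insurance = 275931.84 + 449.57 = 276381.41
Ad valorem component: 276381.41 × 4% = 11055.26
Specific component: 18325 × 4.30 = 78797.50
Import duty = 11055.26 + 78797.50 = 89852.76
Buyer bears: insurance 449.57 + destination terminal 360.73 + delivery 2025.61 + duty 89852.76 = 92688.67
Landed cost = invoice 275931.84 + 92688.67 = 368620.51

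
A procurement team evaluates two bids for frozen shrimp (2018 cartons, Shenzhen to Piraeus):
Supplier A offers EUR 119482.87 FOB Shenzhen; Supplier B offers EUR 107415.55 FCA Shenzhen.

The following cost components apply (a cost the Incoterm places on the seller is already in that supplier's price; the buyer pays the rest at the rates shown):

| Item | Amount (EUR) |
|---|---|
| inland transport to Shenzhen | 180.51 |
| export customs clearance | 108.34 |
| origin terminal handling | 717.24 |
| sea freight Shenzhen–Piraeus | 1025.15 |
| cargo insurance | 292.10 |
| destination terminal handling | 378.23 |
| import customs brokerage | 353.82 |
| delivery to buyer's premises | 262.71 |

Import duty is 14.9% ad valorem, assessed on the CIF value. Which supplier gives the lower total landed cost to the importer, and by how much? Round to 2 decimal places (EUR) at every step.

Supplier A (FOB):
CIF value = FOB price + freight + insurance = 119482.87 + 1025.15 + 292.10 = 120800.12
Import duty = 120800.12 × 14.9% = 17999.22
Buyer bears (A): 1025.15 + 292.10 + 378.23 + 353.82 + 262.71 = 2312.01
Landed cost (A) = invoice 119482.87 + 2312.01 + duty 17999.22 = 139794.10
Supplier B (FCA):
CIF value = FCA price + origin terminal + freight + insurance = 107415.55 + 717.24 + 1025.15 + 292.10 = 109450.04
Import duty = 109450.04 × 14.9% = 16308.06
Buyer bears (B): 717.24 + 1025.15 + 292.10 + 378.23 + 353.82 + 262.71 = 3029.25
Landed cost (B) = invoice 107415.55 + 3029.25 + duty 16308.06 = 126752.86
Difference = |139794.10 − 126752.86| = 13041.24

Supplier B is cheaper by EUR 13041.24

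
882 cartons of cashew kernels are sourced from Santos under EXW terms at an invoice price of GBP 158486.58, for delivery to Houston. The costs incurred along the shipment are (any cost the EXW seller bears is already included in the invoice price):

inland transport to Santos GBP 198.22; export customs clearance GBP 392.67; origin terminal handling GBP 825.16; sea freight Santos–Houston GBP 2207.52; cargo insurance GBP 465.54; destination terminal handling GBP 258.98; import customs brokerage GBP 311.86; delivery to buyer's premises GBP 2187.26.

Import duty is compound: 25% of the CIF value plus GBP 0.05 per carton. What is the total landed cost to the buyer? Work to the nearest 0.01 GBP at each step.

EXW: the seller makes goods available at their premises; the buyer bears all onward costs.
CIF value = EXW price + inland to port + export clearance + origin terminal + freight + insurance = 158486.58 + 198.22 + 392.67 + 825.16 + 2207.52 + 465.54 = 162575.69
Ad valorem component: 162575.69 × 25% = 40643.92
Specific component: 882 × 0.05 = 44.10
Import duty = 40643.92 + 44.10 = 40688.02
Buyer bears: inland to port 198.22 + export clearance 392.67 + origin terminal 825.16 + freight 2207.52 + insurance 465.54 + destination terminal 258.98 + brokerage 311.86 + delivery 2187.26 + duty 40688.02 = 47535.23
Landed cost = invoice 158486.58 + 47535.23 = 206021.81

Total landed cost: GBP 206021.81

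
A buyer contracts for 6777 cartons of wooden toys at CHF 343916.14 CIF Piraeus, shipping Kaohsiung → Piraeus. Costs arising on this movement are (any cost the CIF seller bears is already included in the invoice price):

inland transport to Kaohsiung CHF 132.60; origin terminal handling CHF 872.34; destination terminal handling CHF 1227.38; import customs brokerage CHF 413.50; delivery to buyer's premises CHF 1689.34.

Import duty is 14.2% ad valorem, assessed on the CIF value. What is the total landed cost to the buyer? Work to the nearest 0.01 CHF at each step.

CIF: the seller pays costs through ocean freight and marine insurance to the destination port.
Already in the invoice (seller's account under CIF): inland to port, origin terminal — exclude.
The CIF price already equals the CIF value: 343916.14
Import duty = 343916.14 × 14.2% = 48836.09
Buyer bears: destination terminal 1227.38 + brokerage 413.50 + delivery 1689.34 + duty 48836.09 = 52166.31
Landed cost = invoice 343916.14 + 52166.31 = 396082.45

Total landed cost: CHF 396082.45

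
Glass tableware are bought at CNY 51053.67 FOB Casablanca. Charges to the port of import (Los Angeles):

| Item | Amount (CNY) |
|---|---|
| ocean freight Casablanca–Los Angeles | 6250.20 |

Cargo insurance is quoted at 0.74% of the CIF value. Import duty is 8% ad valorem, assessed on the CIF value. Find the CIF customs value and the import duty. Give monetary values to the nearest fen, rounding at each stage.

Let C be the CIF value. C = FOB price + freight + 0.74% × C
C − 0.74% × C = 51053.67 + 6250.20
0.9926 × C = 57303.87
C = 57303.87 / 0.9926 = 57731.08
Insurance premium = 0.74% × 57731.08 = 427.21
Import duty = 57731.08 × 8% = 4618.49

CIF value: CNY 57731.08; import duty: CNY 4618.49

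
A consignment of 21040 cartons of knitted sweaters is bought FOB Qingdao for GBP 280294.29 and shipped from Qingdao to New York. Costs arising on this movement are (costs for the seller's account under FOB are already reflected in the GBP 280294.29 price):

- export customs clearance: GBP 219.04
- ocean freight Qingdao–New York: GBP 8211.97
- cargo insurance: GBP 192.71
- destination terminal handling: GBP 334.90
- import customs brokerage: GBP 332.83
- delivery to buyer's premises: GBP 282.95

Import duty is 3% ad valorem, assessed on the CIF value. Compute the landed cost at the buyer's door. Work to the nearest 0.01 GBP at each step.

Total landed cost: GBP 298310.62

FOB: the seller bears costs until goods are on board at the origin port; the buyer bears freight, insurance and all costs thereafter.
Already in the invoice (seller's account under FOB): export clearance — exclude.
CIF value = FOB price + freight + insurance = 280294.29 + 8211.97 + 192.71 = 288698.97
Import duty = 288698.97 × 3% = 8660.97
Buyer bears: freight 8211.97 + insurance 192.71 + destination terminal 334.90 + brokerage 332.83 + delivery 282.95 + duty 8660.97 = 18016.33
Landed cost = invoice 280294.29 + 18016.33 = 298310.62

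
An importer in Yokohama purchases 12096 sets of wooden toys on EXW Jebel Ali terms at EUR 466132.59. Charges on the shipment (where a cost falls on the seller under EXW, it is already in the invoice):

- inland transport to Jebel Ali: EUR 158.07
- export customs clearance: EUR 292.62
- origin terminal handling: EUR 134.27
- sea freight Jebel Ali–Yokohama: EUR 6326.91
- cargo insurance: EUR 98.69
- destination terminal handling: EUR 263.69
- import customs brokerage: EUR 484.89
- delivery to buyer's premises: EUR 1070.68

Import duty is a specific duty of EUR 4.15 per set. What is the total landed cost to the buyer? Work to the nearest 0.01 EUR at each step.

Total landed cost: EUR 525160.81

EXW: the seller makes goods available at their premises; the buyer bears all onward costs.
CIF value = EXW price + inland to port + export clearance + origin terminal + freight + insurance = 466132.59 + 158.07 + 292.62 + 134.27 + 6326.91 + 98.69 = 473143.15
Import duty = 12096 × 4.15 = 50198.40
Buyer bears: inland to port 158.07 + export clearance 292.62 + origin terminal 134.27 + freight 6326.91 + insurance 98.69 + destination terminal 263.69 + brokerage 484.89 + delivery 1070.68 + duty 50198.40 = 59028.22
Landed cost = invoice 466132.59 + 59028.22 = 525160.81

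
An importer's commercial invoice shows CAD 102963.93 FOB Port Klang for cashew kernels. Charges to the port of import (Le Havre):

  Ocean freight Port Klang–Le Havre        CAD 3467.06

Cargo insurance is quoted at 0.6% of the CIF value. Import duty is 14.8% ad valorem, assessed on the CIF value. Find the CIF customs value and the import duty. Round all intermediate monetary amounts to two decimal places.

CIF value: CAD 107073.43; import duty: CAD 15846.87

Let C be the CIF value. C = FOB price + freight + 0.6% × C
C − 0.6% × C = 102963.93 + 3467.06
0.994 × C = 106430.99
C = 106430.99 / 0.994 = 107073.43
Insurance premium = 0.6% × 107073.43 = 642.44
Import duty = 107073.43 × 14.8% = 15846.87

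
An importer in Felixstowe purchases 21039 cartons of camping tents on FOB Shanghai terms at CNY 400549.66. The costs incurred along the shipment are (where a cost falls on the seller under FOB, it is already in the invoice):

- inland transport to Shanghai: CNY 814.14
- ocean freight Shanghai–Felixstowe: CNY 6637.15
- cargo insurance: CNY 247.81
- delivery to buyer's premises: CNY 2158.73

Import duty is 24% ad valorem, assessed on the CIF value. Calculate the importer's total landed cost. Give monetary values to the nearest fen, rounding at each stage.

FOB: the seller bears costs until goods are on board at the origin port; the buyer bears freight, insurance and all costs thereafter.
Already in the invoice (seller's account under FOB): inland to port — exclude.
CIF value = FOB price + freight + insurance = 400549.66 + 6637.15 + 247.81 = 407434.62
Import duty = 407434.62 × 24% = 97784.31
Buyer bears: freight 6637.15 + insurance 247.81 + delivery 2158.73 + duty 97784.31 = 106828.00
Landed cost = invoice 400549.66 + 106828.00 = 507377.66

Total landed cost: CNY 507377.66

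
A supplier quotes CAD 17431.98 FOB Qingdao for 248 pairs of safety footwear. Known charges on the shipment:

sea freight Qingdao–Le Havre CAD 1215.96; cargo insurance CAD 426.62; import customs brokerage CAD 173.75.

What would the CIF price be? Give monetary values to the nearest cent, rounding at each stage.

CIF price: CAD 19074.56

Not relevant to the conversion: brokerage — on the buyer under both terms; not part of either seller's price.
From FOB to CIF, the seller additionally bears: freight, insurance.
CIF price = 17431.98 + 1215.96 + 426.62 = 19074.56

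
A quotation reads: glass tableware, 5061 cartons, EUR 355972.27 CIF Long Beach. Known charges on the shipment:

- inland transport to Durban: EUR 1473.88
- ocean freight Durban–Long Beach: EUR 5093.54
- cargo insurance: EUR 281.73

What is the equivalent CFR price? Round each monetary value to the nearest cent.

Not relevant to the conversion: inland to port, freight — on the seller under both CIF and CFR; already in the CIF price and stays in the CFR price.
From CIF to CFR, the seller no longer bears: insurance.
CFR price = 355972.27 − 281.73 = 355690.54

CFR price: EUR 355690.54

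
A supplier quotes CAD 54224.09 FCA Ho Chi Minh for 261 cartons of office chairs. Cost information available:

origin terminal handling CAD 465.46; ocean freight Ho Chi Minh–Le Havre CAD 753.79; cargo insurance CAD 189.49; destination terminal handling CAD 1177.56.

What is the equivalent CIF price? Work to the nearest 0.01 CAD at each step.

Not relevant to the conversion: destination terminal — on the buyer under both terms; not part of either seller's price.
From FCA to CIF, the seller additionally bears: origin terminal, freight, insurance.
CIF price = 54224.09 + 465.46 + 753.79 + 189.49 = 55632.83

CIF price: CAD 55632.83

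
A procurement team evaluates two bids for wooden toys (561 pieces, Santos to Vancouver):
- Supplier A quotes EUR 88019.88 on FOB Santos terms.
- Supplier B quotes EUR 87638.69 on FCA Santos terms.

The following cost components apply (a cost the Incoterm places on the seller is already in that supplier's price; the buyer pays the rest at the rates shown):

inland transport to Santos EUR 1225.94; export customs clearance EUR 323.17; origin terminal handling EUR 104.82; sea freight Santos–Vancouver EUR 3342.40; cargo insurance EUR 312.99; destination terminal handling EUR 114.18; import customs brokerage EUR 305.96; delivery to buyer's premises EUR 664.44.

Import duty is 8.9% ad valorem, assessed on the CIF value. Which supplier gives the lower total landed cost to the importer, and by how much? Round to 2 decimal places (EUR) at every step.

Supplier A (FOB):
CIF value = FOB price + freight + insurance = 88019.88 + 3342.40 + 312.99 = 91675.27
Import duty = 91675.27 × 8.9% = 8159.10
Buyer bears (A): 3342.40 + 312.99 + 114.18 + 305.96 + 664.44 = 4739.97
Landed cost (A) = invoice 88019.88 + 4739.97 + duty 8159.10 = 100918.95
Supplier B (FCA):
CIF value = FCA price + origin terminal + freight + insurance = 87638.69 + 104.82 + 3342.40 + 312.99 = 91398.90
Import duty = 91398.90 × 8.9% = 8134.50
Buyer bears (B): 104.82 + 3342.40 + 312.99 + 114.18 + 305.96 + 664.44 = 4844.79
Landed cost (B) = invoice 87638.69 + 4844.79 + duty 8134.50 = 100617.98
Difference = |100918.95 − 100617.98| = 300.97

Supplier B is cheaper by EUR 300.97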